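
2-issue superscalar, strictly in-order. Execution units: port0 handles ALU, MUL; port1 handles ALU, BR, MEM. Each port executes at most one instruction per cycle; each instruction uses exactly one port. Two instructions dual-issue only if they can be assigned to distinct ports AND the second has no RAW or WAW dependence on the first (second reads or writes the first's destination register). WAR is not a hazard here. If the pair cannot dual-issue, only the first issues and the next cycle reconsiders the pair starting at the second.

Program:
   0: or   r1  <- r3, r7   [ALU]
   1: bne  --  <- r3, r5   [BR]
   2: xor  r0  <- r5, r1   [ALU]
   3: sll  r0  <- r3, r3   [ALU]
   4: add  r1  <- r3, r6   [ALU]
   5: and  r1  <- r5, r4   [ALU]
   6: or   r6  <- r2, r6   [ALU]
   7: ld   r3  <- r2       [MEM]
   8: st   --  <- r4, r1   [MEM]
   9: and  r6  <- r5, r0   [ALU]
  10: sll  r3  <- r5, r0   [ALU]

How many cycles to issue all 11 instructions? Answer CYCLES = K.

t=0 i0/i1:or.ALU+bne.BR ; pair
t=1 i2:xor.ALU ; WAW r0
t=2 i3/i4:sll.ALU+add.ALU ; pair
t=3 i5/i6:and.ALU+or.ALU ; pair
t=4 i7:ld.MEM ; no-port MEM/MEM
t=5 i8/i9:st.MEM+and.ALU ; pair
t=6 i10:sll.ALU ; tail

CYCLES = 7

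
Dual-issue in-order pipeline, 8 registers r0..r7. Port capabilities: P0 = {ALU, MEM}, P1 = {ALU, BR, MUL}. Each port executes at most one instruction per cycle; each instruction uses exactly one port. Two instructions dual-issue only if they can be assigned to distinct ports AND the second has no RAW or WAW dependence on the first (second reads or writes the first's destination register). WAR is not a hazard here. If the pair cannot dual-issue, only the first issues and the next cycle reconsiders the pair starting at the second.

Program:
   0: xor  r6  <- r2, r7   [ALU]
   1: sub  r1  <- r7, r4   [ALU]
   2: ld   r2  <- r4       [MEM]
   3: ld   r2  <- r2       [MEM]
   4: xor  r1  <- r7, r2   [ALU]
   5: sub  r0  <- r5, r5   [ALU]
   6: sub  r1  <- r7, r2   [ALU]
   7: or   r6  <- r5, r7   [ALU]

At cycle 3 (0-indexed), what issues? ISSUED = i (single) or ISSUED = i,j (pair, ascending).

ISSUED = 4,5

t=0 i0+i1:xor.ALU;sub.ALU ; pair
t=1 i2:ld.MEM ; no-port MEM/MEM
t=2 i3:ld.MEM ; RAW r2
t=3 i4+i5:xor.ALU;sub.ALU ; pair
t=4 i6+i7:sub.ALU;or.ALU ; pair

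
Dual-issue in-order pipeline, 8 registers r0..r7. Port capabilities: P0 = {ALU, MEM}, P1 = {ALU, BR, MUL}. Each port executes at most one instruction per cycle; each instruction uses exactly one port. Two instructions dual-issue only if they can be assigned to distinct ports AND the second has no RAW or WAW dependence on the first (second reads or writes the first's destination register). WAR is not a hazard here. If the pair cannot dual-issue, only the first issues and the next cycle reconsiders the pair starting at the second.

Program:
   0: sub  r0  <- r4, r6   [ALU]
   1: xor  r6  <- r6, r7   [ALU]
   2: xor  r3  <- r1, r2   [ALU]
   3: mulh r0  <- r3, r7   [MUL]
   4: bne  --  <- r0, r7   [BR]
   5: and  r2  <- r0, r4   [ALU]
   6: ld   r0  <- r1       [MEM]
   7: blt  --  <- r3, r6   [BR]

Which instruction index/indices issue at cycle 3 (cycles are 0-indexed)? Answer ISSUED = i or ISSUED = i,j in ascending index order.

ISSUED = 4,5

t=0 i0+i1:sub.ALU;xor.ALU ; pair
t=1 i2:xor.ALU ; RAW r3
t=2 i3:mulh.MUL ; no-port MUL/BR
t=3 i4+i5:bne.BR;and.ALU ; pair
t=4 i6+i7:ld.MEM;blt.BR ; pair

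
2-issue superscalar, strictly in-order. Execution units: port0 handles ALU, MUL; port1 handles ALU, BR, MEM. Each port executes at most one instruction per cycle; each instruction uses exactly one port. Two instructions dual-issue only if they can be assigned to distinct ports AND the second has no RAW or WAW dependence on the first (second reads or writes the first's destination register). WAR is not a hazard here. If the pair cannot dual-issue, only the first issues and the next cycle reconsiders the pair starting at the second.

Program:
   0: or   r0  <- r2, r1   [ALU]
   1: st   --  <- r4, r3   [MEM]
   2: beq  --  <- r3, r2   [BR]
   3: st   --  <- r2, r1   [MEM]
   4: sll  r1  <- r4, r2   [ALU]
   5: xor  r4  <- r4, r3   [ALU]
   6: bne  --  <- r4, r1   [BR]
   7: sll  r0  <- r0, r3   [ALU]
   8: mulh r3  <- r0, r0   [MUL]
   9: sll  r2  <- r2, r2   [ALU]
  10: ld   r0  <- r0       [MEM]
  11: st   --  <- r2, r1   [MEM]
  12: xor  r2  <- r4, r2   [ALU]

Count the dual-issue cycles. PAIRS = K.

t=0 i0+i1:or+st ; 2-wide
t=1 i2:beq ; no-port BR/MEM
t=2 i3+i4:st+sll ; 2-wide
t=3 i5:xor ; RAW r4
t=4 i6+i7:bne+sll ; 2-wide
t=5 i8+i9:mulh+sll ; 2-wide
t=6 i10:ld ; no-port MEM/MEM
t=7 i11+i12:st+xor ; 2-wide

PAIRS = 5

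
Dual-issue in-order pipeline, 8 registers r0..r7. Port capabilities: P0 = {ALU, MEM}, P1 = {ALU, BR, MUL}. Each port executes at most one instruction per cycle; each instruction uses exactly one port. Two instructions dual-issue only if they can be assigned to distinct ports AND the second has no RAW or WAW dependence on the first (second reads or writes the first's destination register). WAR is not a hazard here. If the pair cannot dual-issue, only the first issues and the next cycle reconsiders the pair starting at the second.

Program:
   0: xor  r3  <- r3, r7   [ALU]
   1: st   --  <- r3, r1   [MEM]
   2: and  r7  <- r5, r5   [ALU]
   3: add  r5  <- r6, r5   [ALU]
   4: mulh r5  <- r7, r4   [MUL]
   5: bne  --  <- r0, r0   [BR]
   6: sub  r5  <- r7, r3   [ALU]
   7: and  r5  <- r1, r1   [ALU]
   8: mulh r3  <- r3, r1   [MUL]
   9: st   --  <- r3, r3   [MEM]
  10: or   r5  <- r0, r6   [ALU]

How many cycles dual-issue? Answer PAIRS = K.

PAIRS = 4

t=0 i0:xor ; RAW r3
t=1 i1&i2:st+and ; pair
t=2 i3:add ; WAW r5
t=3 i4:mulh ; no-port MUL/BR
t=4 i5&i6:bne+sub ; pair
t=5 i7&i8:and+mulh ; pair
t=6 i9&i10:st+or ; pair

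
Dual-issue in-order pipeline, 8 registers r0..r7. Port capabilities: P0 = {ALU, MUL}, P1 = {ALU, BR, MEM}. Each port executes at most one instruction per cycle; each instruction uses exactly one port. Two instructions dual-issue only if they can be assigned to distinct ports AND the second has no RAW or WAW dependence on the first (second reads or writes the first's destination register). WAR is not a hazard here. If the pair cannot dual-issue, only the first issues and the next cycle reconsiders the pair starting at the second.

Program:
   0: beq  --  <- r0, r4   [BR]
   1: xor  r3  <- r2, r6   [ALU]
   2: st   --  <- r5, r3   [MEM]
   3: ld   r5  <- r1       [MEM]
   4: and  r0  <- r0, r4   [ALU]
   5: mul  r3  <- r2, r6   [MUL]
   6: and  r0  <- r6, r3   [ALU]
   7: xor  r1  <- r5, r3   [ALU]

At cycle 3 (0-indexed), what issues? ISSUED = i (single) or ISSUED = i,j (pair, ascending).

c0: i0,i1 beq.BR+xor.ALU  dual
c1: i2 st.MEM  no-port MEM/MEM
c2: i3,i4 ld.MEM+and.ALU  dual
c3: i5 mul.MUL  RAW r3
c4: i6,i7 and.ALU+xor.ALU  dual

ISSUED = 5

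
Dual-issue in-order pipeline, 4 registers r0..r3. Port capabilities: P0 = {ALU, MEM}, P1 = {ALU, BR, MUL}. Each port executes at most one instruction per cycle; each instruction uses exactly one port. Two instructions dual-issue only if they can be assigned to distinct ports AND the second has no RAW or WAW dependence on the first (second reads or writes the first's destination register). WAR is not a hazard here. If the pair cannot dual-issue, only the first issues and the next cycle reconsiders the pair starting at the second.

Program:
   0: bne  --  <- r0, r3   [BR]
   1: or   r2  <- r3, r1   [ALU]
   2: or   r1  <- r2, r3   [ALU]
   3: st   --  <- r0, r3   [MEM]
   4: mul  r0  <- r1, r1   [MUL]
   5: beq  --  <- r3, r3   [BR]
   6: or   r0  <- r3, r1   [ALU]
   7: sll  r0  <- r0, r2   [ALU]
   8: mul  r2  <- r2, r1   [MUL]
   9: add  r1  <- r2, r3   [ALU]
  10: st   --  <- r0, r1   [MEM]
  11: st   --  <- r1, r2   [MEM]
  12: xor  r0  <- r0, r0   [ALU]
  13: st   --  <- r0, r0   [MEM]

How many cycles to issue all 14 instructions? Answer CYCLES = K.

[0] i0/i1  bne+or  -- pair
[1] i2/i3  or+st  -- pair
[2] i4  mul  -- no-port MUL/BR
[3] i5/i6  beq+or  -- pair
[4] i7/i8  sll+mul  -- pair
[5] i9  add  -- RAW r1
[6] i10  st  -- no-port MEM/MEM
[7] i11/i12  st+xor  -- pair
[8] i13  st  -- tail

CYCLES = 9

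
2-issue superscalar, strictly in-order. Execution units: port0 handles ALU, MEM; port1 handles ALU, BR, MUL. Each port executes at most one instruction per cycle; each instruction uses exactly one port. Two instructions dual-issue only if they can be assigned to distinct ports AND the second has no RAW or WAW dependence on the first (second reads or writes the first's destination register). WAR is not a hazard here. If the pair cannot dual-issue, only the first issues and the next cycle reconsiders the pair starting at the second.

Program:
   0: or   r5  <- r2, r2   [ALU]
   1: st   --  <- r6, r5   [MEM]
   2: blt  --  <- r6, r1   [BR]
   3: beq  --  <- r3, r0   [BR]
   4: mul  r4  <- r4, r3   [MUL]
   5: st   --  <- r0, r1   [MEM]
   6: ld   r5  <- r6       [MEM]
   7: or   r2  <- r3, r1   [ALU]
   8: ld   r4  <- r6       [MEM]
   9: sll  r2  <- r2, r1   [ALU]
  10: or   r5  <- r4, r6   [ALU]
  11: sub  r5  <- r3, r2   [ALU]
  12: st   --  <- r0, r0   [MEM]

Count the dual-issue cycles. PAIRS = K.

PAIRS = 5

[0] i0  or  -- RAW r5
[1] i1&i2  st blt  -- dual
[2] i3  beq  -- no-port BR/MUL
[3] i4&i5  mul st  -- dual
[4] i6&i7  ld or  -- dual
[5] i8&i9  ld sll  -- dual
[6] i10  or  -- WAW r5
[7] i11&i12  sub st  -- dual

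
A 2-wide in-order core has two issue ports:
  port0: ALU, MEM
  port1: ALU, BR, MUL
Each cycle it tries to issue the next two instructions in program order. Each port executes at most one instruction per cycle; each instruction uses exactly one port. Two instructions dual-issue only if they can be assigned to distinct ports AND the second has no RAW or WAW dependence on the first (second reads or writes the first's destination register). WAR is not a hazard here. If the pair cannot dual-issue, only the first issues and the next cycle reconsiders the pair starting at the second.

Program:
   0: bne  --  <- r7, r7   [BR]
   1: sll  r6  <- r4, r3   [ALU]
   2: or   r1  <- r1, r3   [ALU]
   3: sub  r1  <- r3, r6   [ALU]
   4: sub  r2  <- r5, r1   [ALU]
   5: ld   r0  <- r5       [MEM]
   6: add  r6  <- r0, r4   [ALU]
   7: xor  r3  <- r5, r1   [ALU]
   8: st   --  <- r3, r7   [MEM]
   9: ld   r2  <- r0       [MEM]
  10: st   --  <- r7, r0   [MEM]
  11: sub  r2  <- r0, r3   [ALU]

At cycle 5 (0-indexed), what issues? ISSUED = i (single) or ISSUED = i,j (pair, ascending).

ISSUED = 8

  cy0 -> i0&i1 (bne/sll) dual
  cy1 -> i2 (or) WAW r1
  cy2 -> i3 (sub) RAW r1
  cy3 -> i4&i5 (sub/ld) dual
  cy4 -> i6&i7 (add/xor) dual
  cy5 -> i8 (st) no-port MEM/MEM
  cy6 -> i9 (ld) no-port MEM/MEM
  cy7 -> i10&i11 (st/sub) dual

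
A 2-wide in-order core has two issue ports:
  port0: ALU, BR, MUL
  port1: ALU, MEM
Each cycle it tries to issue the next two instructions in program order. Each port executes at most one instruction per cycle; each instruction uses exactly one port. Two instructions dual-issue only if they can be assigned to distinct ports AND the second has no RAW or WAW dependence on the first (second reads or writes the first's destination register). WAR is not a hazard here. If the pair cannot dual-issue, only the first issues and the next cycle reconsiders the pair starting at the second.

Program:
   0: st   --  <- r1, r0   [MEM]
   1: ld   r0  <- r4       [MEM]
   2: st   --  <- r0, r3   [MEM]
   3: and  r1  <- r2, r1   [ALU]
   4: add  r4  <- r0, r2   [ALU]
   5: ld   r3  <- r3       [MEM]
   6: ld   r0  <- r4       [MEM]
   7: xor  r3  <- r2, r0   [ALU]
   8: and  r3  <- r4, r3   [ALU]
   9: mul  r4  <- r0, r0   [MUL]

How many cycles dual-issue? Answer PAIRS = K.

PAIRS = 3

t=0 i0:st ; no-port MEM/MEM
t=1 i1:ld ; no-port MEM/MEM
t=2 i2,i3:st;and ; dual
t=3 i4,i5:add;ld ; dual
t=4 i6:ld ; RAW r0
t=5 i7:xor ; RAW+WAW r3
t=6 i8,i9:and;mul ; dual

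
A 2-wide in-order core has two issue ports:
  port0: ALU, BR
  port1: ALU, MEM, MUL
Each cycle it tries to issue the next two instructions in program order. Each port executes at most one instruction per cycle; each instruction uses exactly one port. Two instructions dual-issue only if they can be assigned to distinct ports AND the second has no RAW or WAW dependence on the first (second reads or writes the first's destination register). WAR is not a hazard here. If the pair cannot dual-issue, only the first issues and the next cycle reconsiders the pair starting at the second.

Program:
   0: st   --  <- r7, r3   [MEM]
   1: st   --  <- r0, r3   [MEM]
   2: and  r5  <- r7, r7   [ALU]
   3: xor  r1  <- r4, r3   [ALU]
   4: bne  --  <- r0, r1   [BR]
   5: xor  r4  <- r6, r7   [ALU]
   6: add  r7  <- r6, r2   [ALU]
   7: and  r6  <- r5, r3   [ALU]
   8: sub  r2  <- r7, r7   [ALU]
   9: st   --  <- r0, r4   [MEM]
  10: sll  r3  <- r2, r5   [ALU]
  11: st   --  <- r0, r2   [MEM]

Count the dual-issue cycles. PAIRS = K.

c0: i0 st.MEM  no-port MEM/MEM
c1: i1/i2 st.MEM/and.ALU  2-wide
c2: i3 xor.ALU  RAW r1
c3: i4/i5 bne.BR/xor.ALU  2-wide
c4: i6/i7 add.ALU/and.ALU  2-wide
c5: i8/i9 sub.ALU/st.MEM  2-wide
c6: i10/i11 sll.ALU/st.MEM  2-wide

PAIRS = 5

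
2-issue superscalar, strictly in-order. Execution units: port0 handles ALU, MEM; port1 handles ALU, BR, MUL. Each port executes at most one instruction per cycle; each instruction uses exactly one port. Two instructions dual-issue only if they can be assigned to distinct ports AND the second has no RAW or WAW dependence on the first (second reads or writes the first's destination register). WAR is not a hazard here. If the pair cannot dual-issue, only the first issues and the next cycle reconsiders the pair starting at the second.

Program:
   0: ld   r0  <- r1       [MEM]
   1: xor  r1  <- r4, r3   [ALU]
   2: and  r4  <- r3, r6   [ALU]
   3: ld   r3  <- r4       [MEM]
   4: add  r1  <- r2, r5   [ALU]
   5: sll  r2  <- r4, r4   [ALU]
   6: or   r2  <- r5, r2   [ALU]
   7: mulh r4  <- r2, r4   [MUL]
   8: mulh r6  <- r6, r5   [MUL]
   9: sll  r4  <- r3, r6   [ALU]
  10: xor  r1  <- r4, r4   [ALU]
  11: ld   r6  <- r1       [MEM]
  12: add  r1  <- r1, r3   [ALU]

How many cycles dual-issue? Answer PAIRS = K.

PAIRS = 3

0. ld;xor @i0&i1  | 2-wide
1. and @i2  | RAW r4
2. ld;add @i3&i4  | 2-wide
3. sll @i5  | RAW+WAW r2
4. or @i6  | RAW r2
5. mulh @i7  | no-port MUL/MUL
6. mulh @i8  | RAW r6
7. sll @i9  | RAW r4
8. xor @i10  | RAW r1
9. ld;add @i11&i12  | 2-wide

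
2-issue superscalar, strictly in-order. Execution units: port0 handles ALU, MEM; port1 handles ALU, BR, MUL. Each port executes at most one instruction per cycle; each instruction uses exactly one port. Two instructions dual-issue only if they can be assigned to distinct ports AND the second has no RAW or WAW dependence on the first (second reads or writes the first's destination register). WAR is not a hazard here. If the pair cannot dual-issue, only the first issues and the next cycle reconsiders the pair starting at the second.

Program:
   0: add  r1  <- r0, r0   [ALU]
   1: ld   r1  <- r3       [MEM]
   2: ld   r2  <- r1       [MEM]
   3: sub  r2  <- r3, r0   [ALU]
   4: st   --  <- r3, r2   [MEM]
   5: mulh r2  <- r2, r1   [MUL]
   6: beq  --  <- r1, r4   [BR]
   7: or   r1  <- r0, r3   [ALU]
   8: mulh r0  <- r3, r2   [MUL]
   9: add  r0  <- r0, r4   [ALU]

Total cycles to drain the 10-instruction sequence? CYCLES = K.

CYCLES = 8

[0] i0  add.ALU  -- WAW r1
[1] i1  ld.MEM  -- no-port MEM/MEM
[2] i2  ld.MEM  -- WAW r2
[3] i3  sub.ALU  -- RAW r2
[4] i4,i5  st.MEM/mulh.MUL  -- pair
[5] i6,i7  beq.BR/or.ALU  -- pair
[6] i8  mulh.MUL  -- RAW+WAW r0
[7] i9  add.ALU  -- tail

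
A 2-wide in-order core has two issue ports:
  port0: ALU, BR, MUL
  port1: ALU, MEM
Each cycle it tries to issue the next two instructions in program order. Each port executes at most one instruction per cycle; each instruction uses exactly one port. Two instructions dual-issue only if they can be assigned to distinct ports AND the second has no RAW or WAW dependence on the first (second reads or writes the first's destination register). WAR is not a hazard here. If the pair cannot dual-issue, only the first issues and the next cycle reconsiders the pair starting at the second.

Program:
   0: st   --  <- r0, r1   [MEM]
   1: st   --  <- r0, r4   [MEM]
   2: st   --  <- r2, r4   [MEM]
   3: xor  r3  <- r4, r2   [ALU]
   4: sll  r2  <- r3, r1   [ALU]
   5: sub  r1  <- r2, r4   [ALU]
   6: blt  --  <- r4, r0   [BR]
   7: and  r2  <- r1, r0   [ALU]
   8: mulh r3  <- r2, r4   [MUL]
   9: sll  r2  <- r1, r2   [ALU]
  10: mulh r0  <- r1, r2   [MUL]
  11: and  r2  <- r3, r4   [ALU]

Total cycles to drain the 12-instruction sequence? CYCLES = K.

#0 head=0: st i0 no-port MEM/MEM
#1 head=1: st i1 no-port MEM/MEM
#2 head=2: st+xor i2,i3 pair
#3 head=4: sll i4 RAW r2
#4 head=5: sub+blt i5,i6 pair
#5 head=7: and i7 RAW r2
#6 head=8: mulh+sll i8,i9 pair
#7 head=10: mulh+and i10,i11 pair

CYCLES = 8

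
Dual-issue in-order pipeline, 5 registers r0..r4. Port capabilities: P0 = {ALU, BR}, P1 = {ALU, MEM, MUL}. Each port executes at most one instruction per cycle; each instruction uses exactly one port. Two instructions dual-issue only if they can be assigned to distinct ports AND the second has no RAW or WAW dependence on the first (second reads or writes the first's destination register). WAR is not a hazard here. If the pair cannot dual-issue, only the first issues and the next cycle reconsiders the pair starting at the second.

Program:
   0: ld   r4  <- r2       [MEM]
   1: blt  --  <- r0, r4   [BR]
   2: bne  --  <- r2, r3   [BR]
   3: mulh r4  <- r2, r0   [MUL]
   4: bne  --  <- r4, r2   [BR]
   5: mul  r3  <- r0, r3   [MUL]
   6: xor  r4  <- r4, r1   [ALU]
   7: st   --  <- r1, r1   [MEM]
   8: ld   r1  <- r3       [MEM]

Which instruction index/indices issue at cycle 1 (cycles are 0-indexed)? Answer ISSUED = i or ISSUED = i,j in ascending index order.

c0: i0 ld.MEM  RAW r4
c1: i1 blt.BR  no-port BR/BR
c2: i2,i3 bne.BR/mulh.MUL  dual
c3: i4,i5 bne.BR/mul.MUL  dual
c4: i6,i7 xor.ALU/st.MEM  dual
c5: i8 ld.MEM  tail

ISSUED = 1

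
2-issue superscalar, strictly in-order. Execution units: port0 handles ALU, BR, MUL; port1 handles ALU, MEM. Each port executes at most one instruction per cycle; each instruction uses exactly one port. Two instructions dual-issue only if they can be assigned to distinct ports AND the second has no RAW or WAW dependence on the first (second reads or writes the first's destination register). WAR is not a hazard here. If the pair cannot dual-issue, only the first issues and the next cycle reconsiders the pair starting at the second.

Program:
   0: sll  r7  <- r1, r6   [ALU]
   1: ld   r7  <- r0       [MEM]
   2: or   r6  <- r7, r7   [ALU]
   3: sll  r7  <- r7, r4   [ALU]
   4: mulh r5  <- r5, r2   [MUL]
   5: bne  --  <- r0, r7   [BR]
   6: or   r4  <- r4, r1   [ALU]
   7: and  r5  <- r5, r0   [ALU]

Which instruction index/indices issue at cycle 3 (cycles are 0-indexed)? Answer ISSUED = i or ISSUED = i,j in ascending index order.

t=0 i0:sll.ALU ; WAW r7
t=1 i1:ld.MEM ; RAW r7
t=2 i2,i3:or.ALU/sll.ALU ; dual
t=3 i4:mulh.MUL ; no-port MUL/BR
t=4 i5,i6:bne.BR/or.ALU ; dual
t=5 i7:and.ALU ; tail

ISSUED = 4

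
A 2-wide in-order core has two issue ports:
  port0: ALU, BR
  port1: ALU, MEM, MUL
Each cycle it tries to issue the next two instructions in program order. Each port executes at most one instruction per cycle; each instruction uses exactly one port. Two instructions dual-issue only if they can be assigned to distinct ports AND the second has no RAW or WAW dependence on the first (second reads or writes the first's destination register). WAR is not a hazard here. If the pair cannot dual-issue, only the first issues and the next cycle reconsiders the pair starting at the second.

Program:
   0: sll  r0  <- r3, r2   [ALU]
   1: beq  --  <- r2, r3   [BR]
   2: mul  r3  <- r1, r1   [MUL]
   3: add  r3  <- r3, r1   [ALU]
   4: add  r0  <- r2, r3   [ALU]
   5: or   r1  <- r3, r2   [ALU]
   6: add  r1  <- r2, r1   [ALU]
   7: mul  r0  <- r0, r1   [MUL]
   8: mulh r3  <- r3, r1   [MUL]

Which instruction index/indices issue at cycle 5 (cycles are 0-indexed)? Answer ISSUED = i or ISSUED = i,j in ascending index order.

t=0 i0/i1:sll.ALU beq.BR ; dual
t=1 i2:mul.MUL ; RAW+WAW r3
t=2 i3:add.ALU ; RAW r3
t=3 i4/i5:add.ALU or.ALU ; dual
t=4 i6:add.ALU ; RAW r1
t=5 i7:mul.MUL ; no-port MUL/MUL
t=6 i8:mulh.MUL ; tail

ISSUED = 7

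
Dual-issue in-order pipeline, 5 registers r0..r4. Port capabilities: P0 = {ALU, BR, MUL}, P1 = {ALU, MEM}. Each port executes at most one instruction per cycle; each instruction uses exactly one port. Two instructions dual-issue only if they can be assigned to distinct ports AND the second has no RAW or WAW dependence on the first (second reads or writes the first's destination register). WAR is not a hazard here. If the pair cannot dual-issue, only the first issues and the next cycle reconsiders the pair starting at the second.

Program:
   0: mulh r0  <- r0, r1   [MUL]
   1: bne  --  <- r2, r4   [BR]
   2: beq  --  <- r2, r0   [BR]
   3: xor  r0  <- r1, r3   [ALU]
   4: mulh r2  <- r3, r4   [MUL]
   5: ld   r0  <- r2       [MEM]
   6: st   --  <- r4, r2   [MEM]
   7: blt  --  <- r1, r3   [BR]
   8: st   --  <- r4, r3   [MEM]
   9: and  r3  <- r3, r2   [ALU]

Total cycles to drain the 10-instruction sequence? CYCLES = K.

  cy0 -> i0 (mulh) no-port MUL/BR
  cy1 -> i1 (bne) no-port BR/BR
  cy2 -> i2,i3 (beq xor) dual
  cy3 -> i4 (mulh) RAW r2
  cy4 -> i5 (ld) no-port MEM/MEM
  cy5 -> i6,i7 (st blt) dual
  cy6 -> i8,i9 (st and) dual

CYCLES = 7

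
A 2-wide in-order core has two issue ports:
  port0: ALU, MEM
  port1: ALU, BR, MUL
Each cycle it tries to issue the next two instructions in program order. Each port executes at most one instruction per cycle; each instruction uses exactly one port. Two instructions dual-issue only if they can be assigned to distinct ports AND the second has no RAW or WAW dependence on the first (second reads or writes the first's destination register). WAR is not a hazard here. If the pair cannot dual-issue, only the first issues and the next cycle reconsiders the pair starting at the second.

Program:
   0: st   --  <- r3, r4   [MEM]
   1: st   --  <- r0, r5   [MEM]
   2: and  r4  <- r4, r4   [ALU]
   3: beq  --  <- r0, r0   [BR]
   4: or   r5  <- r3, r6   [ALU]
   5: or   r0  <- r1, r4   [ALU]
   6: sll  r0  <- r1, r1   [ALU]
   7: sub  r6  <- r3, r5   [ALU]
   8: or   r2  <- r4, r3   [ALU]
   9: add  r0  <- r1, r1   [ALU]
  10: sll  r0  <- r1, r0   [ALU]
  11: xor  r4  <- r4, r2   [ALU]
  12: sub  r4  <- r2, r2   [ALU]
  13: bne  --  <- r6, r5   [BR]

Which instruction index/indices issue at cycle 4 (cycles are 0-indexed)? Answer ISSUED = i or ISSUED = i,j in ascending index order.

ISSUED = 6,7

0. st.MEM @i0  | no-port MEM/MEM
1. st.MEM+and.ALU @i1/i2  | 2-wide
2. beq.BR+or.ALU @i3/i4  | 2-wide
3. or.ALU @i5  | WAW r0
4. sll.ALU+sub.ALU @i6/i7  | 2-wide
5. or.ALU+add.ALU @i8/i9  | 2-wide
6. sll.ALU+xor.ALU @i10/i11  | 2-wide
7. sub.ALU+bne.BR @i12/i13  | 2-wide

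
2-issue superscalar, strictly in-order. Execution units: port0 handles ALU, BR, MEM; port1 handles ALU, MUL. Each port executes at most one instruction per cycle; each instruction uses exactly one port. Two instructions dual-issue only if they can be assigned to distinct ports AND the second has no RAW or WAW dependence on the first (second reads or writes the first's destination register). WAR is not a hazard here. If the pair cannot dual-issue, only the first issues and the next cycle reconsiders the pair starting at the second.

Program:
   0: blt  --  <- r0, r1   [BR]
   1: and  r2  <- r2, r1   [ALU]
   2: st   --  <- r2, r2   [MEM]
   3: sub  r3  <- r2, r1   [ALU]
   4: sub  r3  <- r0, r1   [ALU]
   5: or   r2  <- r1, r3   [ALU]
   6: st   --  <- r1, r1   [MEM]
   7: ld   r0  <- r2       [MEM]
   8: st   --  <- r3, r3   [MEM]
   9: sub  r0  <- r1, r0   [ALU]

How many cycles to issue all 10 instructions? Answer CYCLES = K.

CYCLES = 6

t=0 i0/i1:blt and ; dual
t=1 i2/i3:st sub ; dual
t=2 i4:sub ; RAW r3
t=3 i5/i6:or st ; dual
t=4 i7:ld ; no-port MEM/MEM
t=5 i8/i9:st sub ; dual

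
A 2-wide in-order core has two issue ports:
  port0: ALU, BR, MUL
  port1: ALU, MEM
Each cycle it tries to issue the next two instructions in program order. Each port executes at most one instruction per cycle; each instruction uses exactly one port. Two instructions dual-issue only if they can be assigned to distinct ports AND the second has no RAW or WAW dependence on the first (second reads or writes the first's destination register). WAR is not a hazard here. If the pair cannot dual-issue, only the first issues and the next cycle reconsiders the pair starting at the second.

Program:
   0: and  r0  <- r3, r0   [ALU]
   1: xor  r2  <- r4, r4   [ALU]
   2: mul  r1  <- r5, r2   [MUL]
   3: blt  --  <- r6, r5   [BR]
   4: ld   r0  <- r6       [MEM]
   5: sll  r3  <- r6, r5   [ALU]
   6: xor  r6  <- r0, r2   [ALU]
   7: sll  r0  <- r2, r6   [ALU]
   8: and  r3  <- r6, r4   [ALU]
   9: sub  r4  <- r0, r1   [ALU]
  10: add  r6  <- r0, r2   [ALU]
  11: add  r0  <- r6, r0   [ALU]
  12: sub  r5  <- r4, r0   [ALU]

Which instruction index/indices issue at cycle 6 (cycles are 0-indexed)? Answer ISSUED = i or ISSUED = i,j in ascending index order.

ISSUED = 11

t=0 i0+i1:and.ALU+xor.ALU ; dual
t=1 i2:mul.MUL ; no-port MUL/BR
t=2 i3+i4:blt.BR+ld.MEM ; dual
t=3 i5+i6:sll.ALU+xor.ALU ; dual
t=4 i7+i8:sll.ALU+and.ALU ; dual
t=5 i9+i10:sub.ALU+add.ALU ; dual
t=6 i11:add.ALU ; RAW r0
t=7 i12:sub.ALU ; tail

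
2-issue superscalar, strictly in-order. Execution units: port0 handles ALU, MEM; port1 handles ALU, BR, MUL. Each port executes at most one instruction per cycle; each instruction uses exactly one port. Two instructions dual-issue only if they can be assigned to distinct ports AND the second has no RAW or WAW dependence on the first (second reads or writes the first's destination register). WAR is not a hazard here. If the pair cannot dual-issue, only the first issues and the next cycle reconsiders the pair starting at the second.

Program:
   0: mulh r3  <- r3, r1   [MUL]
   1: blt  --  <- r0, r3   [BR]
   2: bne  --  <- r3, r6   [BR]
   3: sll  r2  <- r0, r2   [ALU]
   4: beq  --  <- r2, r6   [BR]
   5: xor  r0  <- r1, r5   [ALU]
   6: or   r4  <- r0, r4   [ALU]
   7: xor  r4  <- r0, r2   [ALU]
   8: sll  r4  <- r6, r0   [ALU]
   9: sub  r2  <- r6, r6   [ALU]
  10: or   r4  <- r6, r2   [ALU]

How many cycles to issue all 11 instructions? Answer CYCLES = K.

CYCLES = 8

t=0 i0:mulh ; no-port MUL/BR
t=1 i1:blt ; no-port BR/BR
t=2 i2&i3:bne/sll ; dual
t=3 i4&i5:beq/xor ; dual
t=4 i6:or ; WAW r4
t=5 i7:xor ; WAW r4
t=6 i8&i9:sll/sub ; dual
t=7 i10:or ; tail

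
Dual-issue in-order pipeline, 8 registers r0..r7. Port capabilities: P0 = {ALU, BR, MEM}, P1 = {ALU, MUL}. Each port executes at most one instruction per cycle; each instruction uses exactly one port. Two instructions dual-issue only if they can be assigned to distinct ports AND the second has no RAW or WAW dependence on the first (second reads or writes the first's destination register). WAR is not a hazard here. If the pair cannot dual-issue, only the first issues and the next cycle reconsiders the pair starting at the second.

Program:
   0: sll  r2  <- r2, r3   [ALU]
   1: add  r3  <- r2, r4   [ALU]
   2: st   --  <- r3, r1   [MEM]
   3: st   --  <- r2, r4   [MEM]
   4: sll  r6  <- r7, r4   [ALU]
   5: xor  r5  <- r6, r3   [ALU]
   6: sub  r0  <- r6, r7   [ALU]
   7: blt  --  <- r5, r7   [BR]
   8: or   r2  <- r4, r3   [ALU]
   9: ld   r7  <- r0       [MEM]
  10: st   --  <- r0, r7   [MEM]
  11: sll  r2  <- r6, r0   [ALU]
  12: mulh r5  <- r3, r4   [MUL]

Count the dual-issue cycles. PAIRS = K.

PAIRS = 4

[0] i0  sll.ALU  -- RAW r2
[1] i1  add.ALU  -- RAW r3
[2] i2  st.MEM  -- no-port MEM/MEM
[3] i3+i4  st.MEM+sll.ALU  -- 2-wide
[4] i5+i6  xor.ALU+sub.ALU  -- 2-wide
[5] i7+i8  blt.BR+or.ALU  -- 2-wide
[6] i9  ld.MEM  -- no-port MEM/MEM
[7] i10+i11  st.MEM+sll.ALU  -- 2-wide
[8] i12  mulh.MUL  -- tail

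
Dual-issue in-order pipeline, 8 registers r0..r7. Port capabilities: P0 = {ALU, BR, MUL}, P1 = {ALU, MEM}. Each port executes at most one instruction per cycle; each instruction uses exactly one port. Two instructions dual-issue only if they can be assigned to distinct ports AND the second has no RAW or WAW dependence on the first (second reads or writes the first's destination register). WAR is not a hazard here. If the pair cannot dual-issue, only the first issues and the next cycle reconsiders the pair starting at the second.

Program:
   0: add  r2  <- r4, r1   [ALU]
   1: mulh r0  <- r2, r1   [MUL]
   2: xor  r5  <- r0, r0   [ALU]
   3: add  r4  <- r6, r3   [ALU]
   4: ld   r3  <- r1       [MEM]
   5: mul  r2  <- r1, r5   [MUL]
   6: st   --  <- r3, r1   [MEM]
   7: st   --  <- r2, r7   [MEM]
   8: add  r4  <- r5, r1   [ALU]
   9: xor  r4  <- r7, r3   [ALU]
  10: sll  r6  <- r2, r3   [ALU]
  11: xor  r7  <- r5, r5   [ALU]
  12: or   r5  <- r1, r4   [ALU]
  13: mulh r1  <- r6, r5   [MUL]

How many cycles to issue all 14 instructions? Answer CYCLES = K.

#0 head=0: add.ALU i0 RAW r2
#1 head=1: mulh.MUL i1 RAW r0
#2 head=2: xor.ALU add.ALU i2&i3 pair
#3 head=4: ld.MEM mul.MUL i4&i5 pair
#4 head=6: st.MEM i6 no-port MEM/MEM
#5 head=7: st.MEM add.ALU i7&i8 pair
#6 head=9: xor.ALU sll.ALU i9&i10 pair
#7 head=11: xor.ALU or.ALU i11&i12 pair
#8 head=13: mulh.MUL i13 tail

CYCLES = 9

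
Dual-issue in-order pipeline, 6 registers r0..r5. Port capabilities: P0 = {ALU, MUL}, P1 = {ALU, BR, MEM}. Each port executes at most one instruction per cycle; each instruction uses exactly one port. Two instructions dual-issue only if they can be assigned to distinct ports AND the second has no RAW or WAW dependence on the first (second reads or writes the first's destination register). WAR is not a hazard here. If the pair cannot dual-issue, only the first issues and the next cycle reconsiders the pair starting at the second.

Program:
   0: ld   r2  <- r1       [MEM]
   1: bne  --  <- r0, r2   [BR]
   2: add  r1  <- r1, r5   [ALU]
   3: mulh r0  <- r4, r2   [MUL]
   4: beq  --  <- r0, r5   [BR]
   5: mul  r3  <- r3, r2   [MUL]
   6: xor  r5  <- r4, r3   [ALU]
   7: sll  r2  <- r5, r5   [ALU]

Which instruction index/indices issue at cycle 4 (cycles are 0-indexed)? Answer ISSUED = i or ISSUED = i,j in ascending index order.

t=0 i0:ld.MEM ; no-port MEM/BR
t=1 i1+i2:bne.BR;add.ALU ; dual
t=2 i3:mulh.MUL ; RAW r0
t=3 i4+i5:beq.BR;mul.MUL ; dual
t=4 i6:xor.ALU ; RAW r5
t=5 i7:sll.ALU ; tail

ISSUED = 6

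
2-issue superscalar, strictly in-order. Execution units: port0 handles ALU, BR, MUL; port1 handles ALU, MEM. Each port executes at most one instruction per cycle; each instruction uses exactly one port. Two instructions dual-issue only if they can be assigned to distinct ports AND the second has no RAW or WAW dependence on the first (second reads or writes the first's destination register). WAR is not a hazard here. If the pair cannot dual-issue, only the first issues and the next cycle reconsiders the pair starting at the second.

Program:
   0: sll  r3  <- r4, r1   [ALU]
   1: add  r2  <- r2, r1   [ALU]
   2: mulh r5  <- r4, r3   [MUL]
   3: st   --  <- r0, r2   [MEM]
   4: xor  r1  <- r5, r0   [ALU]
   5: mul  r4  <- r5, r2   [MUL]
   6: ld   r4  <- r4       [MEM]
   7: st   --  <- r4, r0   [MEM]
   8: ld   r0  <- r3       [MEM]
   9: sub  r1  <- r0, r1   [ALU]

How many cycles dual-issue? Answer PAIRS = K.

PAIRS = 3

  cy0 -> i0&i1 (sll add) pair
  cy1 -> i2&i3 (mulh st) pair
  cy2 -> i4&i5 (xor mul) pair
  cy3 -> i6 (ld) no-port MEM/MEM
  cy4 -> i7 (st) no-port MEM/MEM
  cy5 -> i8 (ld) RAW r0
  cy6 -> i9 (sub) tail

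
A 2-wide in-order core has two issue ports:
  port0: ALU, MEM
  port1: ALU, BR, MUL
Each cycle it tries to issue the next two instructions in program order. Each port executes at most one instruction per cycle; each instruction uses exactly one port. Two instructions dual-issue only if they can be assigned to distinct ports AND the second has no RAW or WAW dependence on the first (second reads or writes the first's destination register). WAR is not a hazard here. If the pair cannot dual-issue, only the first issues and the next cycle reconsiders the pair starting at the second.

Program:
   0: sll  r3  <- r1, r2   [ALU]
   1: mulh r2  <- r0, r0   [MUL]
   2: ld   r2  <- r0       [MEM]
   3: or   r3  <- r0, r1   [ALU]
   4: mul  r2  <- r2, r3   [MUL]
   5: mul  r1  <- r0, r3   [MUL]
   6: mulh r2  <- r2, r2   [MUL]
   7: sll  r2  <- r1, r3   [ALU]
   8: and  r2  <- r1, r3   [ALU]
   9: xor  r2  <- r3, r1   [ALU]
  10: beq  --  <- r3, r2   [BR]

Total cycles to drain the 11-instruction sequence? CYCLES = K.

[0] i0/i1  sll.ALU+mulh.MUL  -- 2-wide
[1] i2/i3  ld.MEM+or.ALU  -- 2-wide
[2] i4  mul.MUL  -- no-port MUL/MUL
[3] i5  mul.MUL  -- no-port MUL/MUL
[4] i6  mulh.MUL  -- WAW r2
[5] i7  sll.ALU  -- WAW r2
[6] i8  and.ALU  -- WAW r2
[7] i9  xor.ALU  -- RAW r2
[8] i10  beq.BR  -- tail

CYCLES = 9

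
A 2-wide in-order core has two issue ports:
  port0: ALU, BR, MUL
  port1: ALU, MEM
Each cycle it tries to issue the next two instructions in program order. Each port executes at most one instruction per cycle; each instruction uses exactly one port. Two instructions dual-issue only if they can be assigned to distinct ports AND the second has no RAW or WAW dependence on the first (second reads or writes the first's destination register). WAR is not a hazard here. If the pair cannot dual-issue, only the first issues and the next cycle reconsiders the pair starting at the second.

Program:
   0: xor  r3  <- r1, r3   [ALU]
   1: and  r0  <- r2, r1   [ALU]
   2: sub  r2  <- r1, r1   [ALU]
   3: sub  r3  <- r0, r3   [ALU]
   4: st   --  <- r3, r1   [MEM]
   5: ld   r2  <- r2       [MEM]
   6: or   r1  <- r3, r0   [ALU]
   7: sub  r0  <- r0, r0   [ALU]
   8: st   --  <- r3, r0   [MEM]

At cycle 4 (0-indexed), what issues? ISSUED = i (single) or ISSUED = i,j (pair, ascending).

#0 head=0: xor.ALU/and.ALU i0+i1 dual
#1 head=2: sub.ALU/sub.ALU i2+i3 dual
#2 head=4: st.MEM i4 no-port MEM/MEM
#3 head=5: ld.MEM/or.ALU i5+i6 dual
#4 head=7: sub.ALU i7 RAW r0
#5 head=8: st.MEM i8 tail

ISSUED = 7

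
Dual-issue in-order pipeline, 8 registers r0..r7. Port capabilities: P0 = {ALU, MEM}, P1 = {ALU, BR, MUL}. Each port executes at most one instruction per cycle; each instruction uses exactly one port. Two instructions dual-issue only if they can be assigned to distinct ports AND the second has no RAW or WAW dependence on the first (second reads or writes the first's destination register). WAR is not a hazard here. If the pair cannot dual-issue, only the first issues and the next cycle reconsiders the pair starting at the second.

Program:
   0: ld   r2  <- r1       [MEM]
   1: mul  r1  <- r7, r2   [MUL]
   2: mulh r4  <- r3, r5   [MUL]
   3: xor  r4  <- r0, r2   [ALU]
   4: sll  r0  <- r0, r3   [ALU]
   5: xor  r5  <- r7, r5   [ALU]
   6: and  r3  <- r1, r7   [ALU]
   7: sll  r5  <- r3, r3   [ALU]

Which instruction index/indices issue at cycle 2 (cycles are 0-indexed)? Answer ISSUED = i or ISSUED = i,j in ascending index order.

  cy0 -> i0 (ld.MEM) RAW r2
  cy1 -> i1 (mul.MUL) no-port MUL/MUL
  cy2 -> i2 (mulh.MUL) WAW r4
  cy3 -> i3,i4 (xor.ALU;sll.ALU) pair
  cy4 -> i5,i6 (xor.ALU;and.ALU) pair
  cy5 -> i7 (sll.ALU) tail

ISSUED = 2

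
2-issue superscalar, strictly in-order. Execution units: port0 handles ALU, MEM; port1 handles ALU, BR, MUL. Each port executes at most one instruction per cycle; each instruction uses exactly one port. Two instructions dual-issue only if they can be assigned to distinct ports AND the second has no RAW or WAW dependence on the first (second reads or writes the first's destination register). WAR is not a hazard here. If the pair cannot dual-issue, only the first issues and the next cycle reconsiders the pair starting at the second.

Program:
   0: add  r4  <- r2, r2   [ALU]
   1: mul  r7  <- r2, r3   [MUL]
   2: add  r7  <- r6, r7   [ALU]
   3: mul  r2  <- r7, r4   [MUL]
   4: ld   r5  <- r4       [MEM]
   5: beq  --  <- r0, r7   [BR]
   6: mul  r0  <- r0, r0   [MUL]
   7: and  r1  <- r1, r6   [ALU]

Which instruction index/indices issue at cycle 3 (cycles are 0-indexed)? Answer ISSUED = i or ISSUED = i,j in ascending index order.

0. add mul @i0/i1  | 2-wide
1. add @i2  | RAW r7
2. mul ld @i3/i4  | 2-wide
3. beq @i5  | no-port BR/MUL
4. mul and @i6/i7  | 2-wide

ISSUED = 5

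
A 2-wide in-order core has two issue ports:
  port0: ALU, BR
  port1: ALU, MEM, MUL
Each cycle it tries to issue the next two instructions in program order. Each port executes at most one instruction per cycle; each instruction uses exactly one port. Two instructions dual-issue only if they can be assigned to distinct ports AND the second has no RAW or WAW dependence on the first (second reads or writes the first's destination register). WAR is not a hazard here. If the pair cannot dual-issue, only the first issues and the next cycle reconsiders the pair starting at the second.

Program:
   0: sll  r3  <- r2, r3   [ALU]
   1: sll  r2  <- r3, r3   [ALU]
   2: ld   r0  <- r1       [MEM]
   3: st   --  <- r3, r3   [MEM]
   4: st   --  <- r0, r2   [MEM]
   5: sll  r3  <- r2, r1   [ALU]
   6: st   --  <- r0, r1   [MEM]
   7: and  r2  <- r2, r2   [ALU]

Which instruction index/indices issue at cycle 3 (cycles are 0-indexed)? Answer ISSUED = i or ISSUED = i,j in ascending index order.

ISSUED = 4,5

t=0 i0:sll ; RAW r3
t=1 i1,i2:sll;ld ; dual
t=2 i3:st ; no-port MEM/MEM
t=3 i4,i5:st;sll ; dual
t=4 i6,i7:st;and ; dual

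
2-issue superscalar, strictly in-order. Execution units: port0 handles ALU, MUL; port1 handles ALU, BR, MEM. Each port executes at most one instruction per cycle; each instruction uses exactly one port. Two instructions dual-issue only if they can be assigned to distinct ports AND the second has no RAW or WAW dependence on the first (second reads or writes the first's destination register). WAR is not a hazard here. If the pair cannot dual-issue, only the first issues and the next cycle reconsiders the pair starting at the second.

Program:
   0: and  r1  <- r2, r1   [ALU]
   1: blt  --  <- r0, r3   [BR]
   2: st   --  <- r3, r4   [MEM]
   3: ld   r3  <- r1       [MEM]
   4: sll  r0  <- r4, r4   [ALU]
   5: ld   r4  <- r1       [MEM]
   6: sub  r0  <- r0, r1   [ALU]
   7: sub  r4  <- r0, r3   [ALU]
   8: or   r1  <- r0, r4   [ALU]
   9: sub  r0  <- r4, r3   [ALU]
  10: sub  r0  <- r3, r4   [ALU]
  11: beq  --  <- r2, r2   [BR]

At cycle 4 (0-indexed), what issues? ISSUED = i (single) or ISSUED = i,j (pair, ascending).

ISSUED = 7

[0] i0/i1  and;blt  -- pair
[1] i2  st  -- no-port MEM/MEM
[2] i3/i4  ld;sll  -- pair
[3] i5/i6  ld;sub  -- pair
[4] i7  sub  -- RAW r4
[5] i8/i9  or;sub  -- pair
[6] i10/i11  sub;beq  -- pair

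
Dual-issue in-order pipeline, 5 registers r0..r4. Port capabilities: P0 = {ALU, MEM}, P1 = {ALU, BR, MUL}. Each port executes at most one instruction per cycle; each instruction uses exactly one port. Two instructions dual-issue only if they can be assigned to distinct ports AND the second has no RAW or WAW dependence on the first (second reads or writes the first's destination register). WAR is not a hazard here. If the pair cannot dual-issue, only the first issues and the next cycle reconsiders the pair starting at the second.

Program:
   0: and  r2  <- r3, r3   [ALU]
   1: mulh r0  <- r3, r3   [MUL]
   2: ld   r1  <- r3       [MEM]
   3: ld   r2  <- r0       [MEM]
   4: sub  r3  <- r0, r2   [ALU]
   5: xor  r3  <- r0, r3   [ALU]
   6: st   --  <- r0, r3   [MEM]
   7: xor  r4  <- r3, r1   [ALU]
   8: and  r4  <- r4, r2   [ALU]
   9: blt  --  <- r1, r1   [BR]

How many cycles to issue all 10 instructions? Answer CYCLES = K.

0. and+mulh @i0/i1  | pair
1. ld @i2  | no-port MEM/MEM
2. ld @i3  | RAW r2
3. sub @i4  | RAW+WAW r3
4. xor @i5  | RAW r3
5. st+xor @i6/i7  | pair
6. and+blt @i8/i9  | pair

CYCLES = 7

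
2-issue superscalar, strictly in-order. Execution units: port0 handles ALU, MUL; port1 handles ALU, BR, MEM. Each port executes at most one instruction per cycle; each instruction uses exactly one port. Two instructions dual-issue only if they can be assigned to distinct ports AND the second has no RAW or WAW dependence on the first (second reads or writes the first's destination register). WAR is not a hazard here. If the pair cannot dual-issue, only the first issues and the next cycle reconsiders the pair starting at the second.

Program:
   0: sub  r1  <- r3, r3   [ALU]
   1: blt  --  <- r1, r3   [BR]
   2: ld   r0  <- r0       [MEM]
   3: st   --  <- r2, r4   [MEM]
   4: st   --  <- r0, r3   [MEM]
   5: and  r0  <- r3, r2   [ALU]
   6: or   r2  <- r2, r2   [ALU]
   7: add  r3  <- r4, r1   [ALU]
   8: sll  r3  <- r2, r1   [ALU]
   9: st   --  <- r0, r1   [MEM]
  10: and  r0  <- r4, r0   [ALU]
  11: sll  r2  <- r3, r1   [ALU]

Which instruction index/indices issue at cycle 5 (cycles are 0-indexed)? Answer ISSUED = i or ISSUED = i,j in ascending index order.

[0] i0  sub  -- RAW r1
[1] i1  blt  -- no-port BR/MEM
[2] i2  ld  -- no-port MEM/MEM
[3] i3  st  -- no-port MEM/MEM
[4] i4/i5  st+and  -- 2-wide
[5] i6/i7  or+add  -- 2-wide
[6] i8/i9  sll+st  -- 2-wide
[7] i10/i11  and+sll  -- 2-wide

ISSUED = 6,7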